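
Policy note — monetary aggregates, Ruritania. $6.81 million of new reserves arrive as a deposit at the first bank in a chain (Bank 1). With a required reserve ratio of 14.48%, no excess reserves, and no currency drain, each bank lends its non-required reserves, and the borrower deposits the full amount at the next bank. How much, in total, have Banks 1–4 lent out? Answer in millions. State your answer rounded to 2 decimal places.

Bank i lends (1 − rr)^i of the original deposit: Bank 1 lends 6.81·0.8552 ≈ 5.8239, Bank 2 lends 6.81·0.8552² ≈ 4.9806, and so on.
Summing a geometric series: total = 6.81·[0.8552·(1 − 0.8552^4) / (1 − 0.8552)] ≈ 18.7066 million.

$18.71 million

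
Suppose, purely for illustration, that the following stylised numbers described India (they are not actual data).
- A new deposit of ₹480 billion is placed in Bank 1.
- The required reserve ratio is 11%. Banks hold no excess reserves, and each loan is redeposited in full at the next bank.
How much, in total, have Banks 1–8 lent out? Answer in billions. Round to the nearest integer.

Bank i lends (1 − rr)^i of the original deposit: Bank 1 lends 480·0.8900 = 427.2000, Bank 2 lends 480·0.8900² = 380.2080, and so on.
Summing a geometric series: total = 480·[0.8900·(1 − 0.8900^8) / (1 − 0.8900)] ≈ 2354.8084 billion.

₹2355 billion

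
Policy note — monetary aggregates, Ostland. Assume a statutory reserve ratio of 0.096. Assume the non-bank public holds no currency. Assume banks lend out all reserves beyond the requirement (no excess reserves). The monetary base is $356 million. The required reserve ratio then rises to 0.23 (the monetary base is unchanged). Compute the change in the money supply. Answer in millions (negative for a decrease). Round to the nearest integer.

Initially m₁ = 1 / (0.096) ≈ 10.4167, so M₁ = 10.4167 × 356 = 3708.3452 million.
After the change m₂ = 1 / (0.23) ≈ 4.3478, so M₂ = 4.3478 × 356 = 1547.8168 million.
ΔM = M₂ − M₁ = 1547.8168 − 3708.3452 = -2160.5284 million.

-2161 million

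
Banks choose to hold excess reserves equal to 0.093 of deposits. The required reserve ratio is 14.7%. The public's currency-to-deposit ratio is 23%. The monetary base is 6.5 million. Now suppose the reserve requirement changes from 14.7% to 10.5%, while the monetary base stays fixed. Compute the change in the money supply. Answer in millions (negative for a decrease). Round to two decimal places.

Initially m₁ = (1 + 0.23) / (0.147 + 0.093 + 0.23) ≈ 2.6170, so M₁ = 2.6170 × 6.5 = 17.0105 million.
After the change m₂ = (1 + 0.23) / (0.105 + 0.093 + 0.23) ≈ 2.8738, so M₂ = 2.8738 × 6.5 = 18.6797 million.
ΔM = M₂ − M₁ = 18.6797 − 17.0105 = 1.6692 million.

1.67 million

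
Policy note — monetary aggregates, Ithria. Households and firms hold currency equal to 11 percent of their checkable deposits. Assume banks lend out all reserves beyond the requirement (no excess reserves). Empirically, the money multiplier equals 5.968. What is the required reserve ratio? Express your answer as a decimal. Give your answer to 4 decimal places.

Using m = 5.968. Since m = (1 + c)/(c + rr + e), the denominator satisfies c + rr + e = (1 + c)/m = (1 + 0.11) / 5.968 ≈ 0.185992.
With c = 0.11 and e = 0, the required reserve ratio is 0.185992 − 0.11 − 0 = 0.075992.

0.0760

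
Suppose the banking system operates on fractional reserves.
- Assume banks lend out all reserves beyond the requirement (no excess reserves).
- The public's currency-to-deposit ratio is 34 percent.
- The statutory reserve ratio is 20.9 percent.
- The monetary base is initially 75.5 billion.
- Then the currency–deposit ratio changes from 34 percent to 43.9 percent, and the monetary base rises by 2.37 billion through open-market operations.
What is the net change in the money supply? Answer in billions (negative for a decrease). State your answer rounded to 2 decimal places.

-11.36 billion

Before: m₁ = (1 + 0.34) / (0.209 + 0.34) ≈ 2.44080, MB₁ = 75.5, so M₁ = 2.44080 × 75.5 = 184.2804 billion.
After: m₂ = (1 + 0.439) / (0.209 + 0.439) ≈ 2.22068, MB₂ = 75.5 + 2.37 = 77.87, so M₂ = 2.22068 × 77.87 ≈ 172.9244 billion.
ΔM = M₂ − M₁ = 172.9244 − 184.2804 = -11.356 billion.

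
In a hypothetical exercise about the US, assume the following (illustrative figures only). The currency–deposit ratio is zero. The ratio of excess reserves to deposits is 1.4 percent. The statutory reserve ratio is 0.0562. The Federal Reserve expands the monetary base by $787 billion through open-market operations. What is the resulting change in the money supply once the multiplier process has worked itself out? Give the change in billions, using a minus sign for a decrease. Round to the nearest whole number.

The money multiplier is m = 1 / (rr + e) = 1 / (0.0562 + 0.014) ≈ 14.2450.
The purchase adds 787 billion of base, so ΔM = m × ΔMB = 14.2450 × (+787) = 11210.815 billion.

$11211 billion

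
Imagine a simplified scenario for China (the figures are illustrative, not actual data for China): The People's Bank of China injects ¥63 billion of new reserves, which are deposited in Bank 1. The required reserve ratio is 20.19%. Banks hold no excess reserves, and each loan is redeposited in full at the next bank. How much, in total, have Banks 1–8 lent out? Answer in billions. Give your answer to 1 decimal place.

¥208.0 billion

Bank i lends (1 − rr)^i of the original deposit: Bank 1 lends 63·0.7981 = 50.2803, Bank 2 lends 63·0.7981² ≈ 40.1287, and so on.
Summing a geometric series: total = 63·[0.7981·(1 − 0.7981^8) / (1 − 0.7981)] ≈ 208.0417 billion.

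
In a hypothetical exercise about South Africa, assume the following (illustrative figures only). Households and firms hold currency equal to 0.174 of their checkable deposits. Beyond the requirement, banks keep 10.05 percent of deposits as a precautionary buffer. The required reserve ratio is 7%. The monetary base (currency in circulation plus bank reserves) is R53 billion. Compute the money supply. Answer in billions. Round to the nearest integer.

R181 billion

The money multiplier is m = (1 + c) / (rr + e + c) = (1 + 0.174) / (0.07 + 0.1005 + 0.174) ≈ 3.4078.
So M = m × MB = 3.4078 × 53 = 180.6134 billion.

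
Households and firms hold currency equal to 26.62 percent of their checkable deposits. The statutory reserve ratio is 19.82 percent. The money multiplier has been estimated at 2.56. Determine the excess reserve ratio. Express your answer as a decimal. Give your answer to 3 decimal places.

Using m = 2.56. Since m = (1 + c)/(c + rr + e), the denominator satisfies c + rr + e = (1 + c)/m = (1 + 0.2662) / 2.56 ≈ 0.494609.
With c = 0.2662 and rr = 0.1982, the excess reserve ratio is 0.494609 − 0.2662 − 0.1982 = 0.030209.

0.030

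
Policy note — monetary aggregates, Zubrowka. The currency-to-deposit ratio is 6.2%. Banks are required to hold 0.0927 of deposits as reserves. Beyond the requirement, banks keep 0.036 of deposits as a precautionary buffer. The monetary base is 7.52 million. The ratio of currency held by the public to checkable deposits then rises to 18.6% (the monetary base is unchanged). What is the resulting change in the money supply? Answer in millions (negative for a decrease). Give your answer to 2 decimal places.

-13.54 million

Initially m₁ = (1 + 0.062) / (0.0927 + 0.036 + 0.062) ≈ 5.5690, so M₁ = 5.5690 × 7.52 ≈ 41.8789 million.
After the change m₂ = (1 + 0.186) / (0.0927 + 0.036 + 0.186) ≈ 3.7687, so M₂ = 3.7687 × 7.52 ≈ 28.3406 million.
ΔM = M₂ − M₁ = 28.3406 − 41.8789 = -13.5383 million.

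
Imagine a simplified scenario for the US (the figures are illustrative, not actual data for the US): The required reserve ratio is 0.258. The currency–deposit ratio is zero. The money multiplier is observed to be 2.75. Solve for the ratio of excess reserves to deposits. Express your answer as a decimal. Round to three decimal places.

0.106

Using m = 2.75. Since m = (1 + c)/(c + rr + e), the denominator satisfies c + rr + e = (1 + c)/m = (1 + 0) / 2.75 ≈ 0.363636.
With c = 0 and rr = 0.258, the ratio of excess reserves to deposits is 0.363636 − 0 − 0.258 = 0.105636.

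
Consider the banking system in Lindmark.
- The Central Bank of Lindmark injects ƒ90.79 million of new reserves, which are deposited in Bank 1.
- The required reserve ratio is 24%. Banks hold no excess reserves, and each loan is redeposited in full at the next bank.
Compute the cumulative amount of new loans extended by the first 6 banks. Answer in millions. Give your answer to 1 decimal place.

ƒ232.1 million

Bank i lends (1 − rr)^i of the original deposit: Bank 1 lends 90.79·0.7600 = 69.0004, Bank 2 lends 90.79·0.7600² ≈ 52.4403, and so on.
Summing a geometric series: total = 90.79·[0.7600·(1 − 0.7600^6) / (1 − 0.7600)] ≈ 232.1001 million.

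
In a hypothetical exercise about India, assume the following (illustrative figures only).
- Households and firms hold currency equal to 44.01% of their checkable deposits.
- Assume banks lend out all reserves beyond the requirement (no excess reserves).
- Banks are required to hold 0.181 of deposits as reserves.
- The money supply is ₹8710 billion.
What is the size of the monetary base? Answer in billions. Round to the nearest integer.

The money multiplier is m = (1 + c) / (rr + c) = (1 + 0.4401) / (0.181 + 0.4401) ≈ 2.31863.
MB = M / m = 8710 / 2.31863 ≈ 3756.5286 billion.

₹3757 billion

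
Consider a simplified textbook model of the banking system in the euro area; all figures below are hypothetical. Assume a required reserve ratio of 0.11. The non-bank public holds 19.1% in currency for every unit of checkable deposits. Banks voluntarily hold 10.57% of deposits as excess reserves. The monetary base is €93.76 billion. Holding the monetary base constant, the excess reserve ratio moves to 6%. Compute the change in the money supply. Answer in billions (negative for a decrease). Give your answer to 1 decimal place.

Initially m₁ = (1 + 0.191) / (0.11 + 0.1057 + 0.191) ≈ 2.9284, so M₁ = 2.9284 × 93.76 ≈ 274.5668 billion.
After the change m₂ = (1 + 0.191) / (0.11 + 0.06 + 0.191) ≈ 3.2992, so M₂ = 3.2992 × 93.76 ≈ 309.333 billion.
ΔM = M₂ − M₁ = 309.333 − 274.5668 = 34.7662 billion.

€34.8 billion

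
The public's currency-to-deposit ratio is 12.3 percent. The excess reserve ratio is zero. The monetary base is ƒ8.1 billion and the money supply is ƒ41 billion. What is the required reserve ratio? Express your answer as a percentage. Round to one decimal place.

9.9%

Using m = M/MB = 41/8.1 ≈ 5.061728. Since m = (1 + c)/(c + rr + e), the denominator satisfies c + rr + e = (1 + c)/m = (1 + 0.123) / 5.061728 ≈ 0.221861.
With c = 0.123 and e = 0, the required reserve ratio is 0.221861 − 0.123 − 0 = 0.098861.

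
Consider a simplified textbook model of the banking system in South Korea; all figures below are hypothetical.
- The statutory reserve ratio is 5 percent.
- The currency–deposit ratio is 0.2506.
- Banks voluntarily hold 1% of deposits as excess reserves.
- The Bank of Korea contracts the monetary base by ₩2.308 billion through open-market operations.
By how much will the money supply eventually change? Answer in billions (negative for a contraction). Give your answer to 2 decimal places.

-9.29 billion

The money multiplier is m = (1 + c) / (rr + e + c) = (1 + 0.2506) / (0.05 + 0.01 + 0.2506) ≈ 4.0264.
The sale removes 2.308 billion of base, so ΔM = m × ΔMB = 4.0264 × (−2.308) ≈ -9.2929 billion.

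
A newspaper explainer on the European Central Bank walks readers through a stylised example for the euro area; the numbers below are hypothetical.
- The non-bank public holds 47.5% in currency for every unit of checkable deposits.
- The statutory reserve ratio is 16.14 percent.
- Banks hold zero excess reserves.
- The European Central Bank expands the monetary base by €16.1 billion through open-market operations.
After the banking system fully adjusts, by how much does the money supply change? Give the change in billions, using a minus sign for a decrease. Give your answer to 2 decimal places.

€37.32 billion

The money multiplier is m = (1 + c) / (rr + c) = (1 + 0.475) / (0.1614 + 0.475) ≈ 2.31772.
The purchase adds 16.1 billion of base, so ΔM = m × ΔMB = 2.31772 × (+16.1) ≈ 37.3153 billion.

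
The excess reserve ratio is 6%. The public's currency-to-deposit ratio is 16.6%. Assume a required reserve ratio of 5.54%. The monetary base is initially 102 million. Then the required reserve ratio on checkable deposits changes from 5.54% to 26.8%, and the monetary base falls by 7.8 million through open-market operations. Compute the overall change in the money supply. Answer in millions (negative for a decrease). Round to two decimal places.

-200.30 million

Before: m₁ = (1 + 0.166) / (0.0554 + 0.06 + 0.166) ≈ 4.143568, MB₁ = 102, so M₁ = 4.143568 × 102 ≈ 422.6439 million.
After: m₂ = (1 + 0.166) / (0.268 + 0.06 + 0.166) ≈ 2.360324, MB₂ = 102 − 7.8 = 94.2, so M₂ = 2.360324 × 94.2 ≈ 222.3425 million.
ΔM = M₂ − M₁ = 222.3425 − 422.6439 = -200.3014 million.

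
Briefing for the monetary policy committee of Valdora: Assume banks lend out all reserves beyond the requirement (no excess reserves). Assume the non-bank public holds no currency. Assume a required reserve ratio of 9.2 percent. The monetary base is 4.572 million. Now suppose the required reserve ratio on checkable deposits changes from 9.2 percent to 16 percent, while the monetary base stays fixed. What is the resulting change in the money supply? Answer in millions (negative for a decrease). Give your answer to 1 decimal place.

-21.1 million

Initially m₁ = 1 / (0.092) ≈ 10.8696, so M₁ = 10.8696 × 4.572 ≈ 49.6958 million.
After the change m₂ = 1 / (0.16) = 6.25, so M₂ = 6.25 × 4.572 = 28.575 million.
ΔM = M₂ − M₁ = 28.575 − 49.6958 = -21.1208 million.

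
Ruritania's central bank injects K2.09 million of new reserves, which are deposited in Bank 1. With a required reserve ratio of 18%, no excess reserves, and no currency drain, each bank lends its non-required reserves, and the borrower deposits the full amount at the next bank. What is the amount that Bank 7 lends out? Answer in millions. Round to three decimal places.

Each bank lends a fraction (1 − rr) = 0.8200 of the deposit it receives, so Bank 7 receives 2.09·0.8200^6 and lends 2.09·0.8200^7 ≈ 0.5210 million.

K0.521 million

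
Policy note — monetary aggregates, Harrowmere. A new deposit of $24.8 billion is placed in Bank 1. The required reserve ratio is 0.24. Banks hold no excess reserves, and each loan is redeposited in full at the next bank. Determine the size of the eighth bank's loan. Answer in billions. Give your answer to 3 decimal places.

Each bank lends a fraction (1 − rr) = 0.7600 of the deposit it receives, so Bank 8 receives 24.8·0.7600^7 and lends 24.8·0.7600^8 ≈ 2.7603 billion.

$2.760 billion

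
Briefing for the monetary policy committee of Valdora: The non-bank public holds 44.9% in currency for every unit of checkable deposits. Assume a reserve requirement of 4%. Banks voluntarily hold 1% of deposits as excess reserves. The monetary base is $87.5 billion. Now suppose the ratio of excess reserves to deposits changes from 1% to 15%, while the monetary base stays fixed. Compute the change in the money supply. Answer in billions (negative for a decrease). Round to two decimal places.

Initially m₁ = (1 + 0.449) / (0.04 + 0.01 + 0.449) ≈ 2.90381, so M₁ = 2.90381 × 87.5 ≈ 254.0834 billion.
After the change m₂ = (1 + 0.449) / (0.04 + 0.15 + 0.449) ≈ 2.26761, so M₂ = 2.26761 × 87.5 ≈ 198.4159 billion.
ΔM = M₂ − M₁ = 198.4159 − 254.0834 = -55.6675 billion.

-55.67 billion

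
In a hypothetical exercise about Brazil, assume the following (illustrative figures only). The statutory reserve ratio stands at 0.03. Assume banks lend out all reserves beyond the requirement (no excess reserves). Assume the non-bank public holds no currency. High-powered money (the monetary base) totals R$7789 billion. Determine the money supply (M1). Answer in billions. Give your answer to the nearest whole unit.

With no currency drain or excess reserves, the money multiplier is m = 1/rr = 1/0.03 ≈ 33.33333.
Money supply M = m × MB = 33.33333 × 7789 ≈ 259633.3074 billion.

R$259633 billion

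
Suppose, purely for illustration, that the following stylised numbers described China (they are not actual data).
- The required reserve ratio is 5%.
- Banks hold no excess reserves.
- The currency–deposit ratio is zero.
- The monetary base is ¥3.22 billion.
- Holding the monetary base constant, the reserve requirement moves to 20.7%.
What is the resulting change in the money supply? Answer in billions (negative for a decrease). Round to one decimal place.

-48.8 billion

Initially m₁ = 1 / (0.05) = 20, so M₁ = 20 × 3.22 = 64.4 billion.
After the change m₂ = 1 / (0.207) ≈ 4.8309, so M₂ = 4.8309 × 3.22 ≈ 15.5555 billion.
ΔM = M₂ − M₁ = 15.5555 − 64.4 = -48.8445 billion.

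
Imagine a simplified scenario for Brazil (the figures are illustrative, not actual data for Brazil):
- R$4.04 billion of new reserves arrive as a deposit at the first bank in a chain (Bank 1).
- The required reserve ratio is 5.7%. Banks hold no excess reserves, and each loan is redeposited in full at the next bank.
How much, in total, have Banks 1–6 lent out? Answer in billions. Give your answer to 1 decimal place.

R$19.8 billion

Bank i lends (1 − rr)^i of the original deposit: Bank 1 lends 4.04·0.9430 ≈ 3.8097, Bank 2 lends 4.04·0.9430² ≈ 3.5926, and so on.
Summing a geometric series: total = 4.04·[0.9430·(1 − 0.9430^6) / (1 − 0.9430)] ≈ 19.8382 billion.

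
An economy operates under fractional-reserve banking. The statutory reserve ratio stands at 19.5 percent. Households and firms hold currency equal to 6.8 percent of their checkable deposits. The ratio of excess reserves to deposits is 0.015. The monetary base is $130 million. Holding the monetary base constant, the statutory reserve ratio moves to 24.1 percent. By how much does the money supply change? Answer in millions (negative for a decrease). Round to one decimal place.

Initially m₁ = (1 + 0.068) / (0.195 + 0.015 + 0.068) ≈ 3.84173, so M₁ = 3.84173 × 130 = 499.4249 million.
After the change m₂ = (1 + 0.068) / (0.241 + 0.015 + 0.068) ≈ 3.29630, so M₂ = 3.29630 × 130 = 428.519 million.
ΔM = M₂ − M₁ = 428.519 − 499.4249 = -70.9059 million.

-70.9 million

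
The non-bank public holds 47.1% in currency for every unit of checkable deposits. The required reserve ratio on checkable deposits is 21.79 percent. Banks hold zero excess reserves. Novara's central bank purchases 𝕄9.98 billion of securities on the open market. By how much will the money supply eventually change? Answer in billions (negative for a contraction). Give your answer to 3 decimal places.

𝕄21.310 billion

The money multiplier is m = (1 + c) / (rr + c) = (1 + 0.471) / (0.2179 + 0.471) ≈ 2.13529.
The purchase adds 9.98 billion of base, so ΔM = m × ΔMB = 2.13529 × (+9.98) ≈ 21.3102 billion.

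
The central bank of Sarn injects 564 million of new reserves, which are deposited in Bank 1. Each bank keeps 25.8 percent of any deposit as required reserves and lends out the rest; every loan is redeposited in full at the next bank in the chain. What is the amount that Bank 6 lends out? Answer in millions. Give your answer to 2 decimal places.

Each bank lends a fraction (1 − rr) = 0.7420 of the deposit it receives, so Bank 6 receives 564·0.7420^5 and lends 564·0.7420^6 ≈ 94.1245 million.

94.12 million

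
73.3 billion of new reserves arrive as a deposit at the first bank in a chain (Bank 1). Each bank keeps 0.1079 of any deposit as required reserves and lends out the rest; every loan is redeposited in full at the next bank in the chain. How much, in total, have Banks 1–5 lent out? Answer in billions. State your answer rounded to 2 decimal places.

Bank i lends (1 − rr)^i of the original deposit: Bank 1 lends 73.3·0.8921 ≈ 65.3909, Bank 2 lends 73.3·0.8921² ≈ 58.3352, and so on.
Summing a geometric series: total = 73.3·[0.8921·(1 − 0.8921^5) / (1 − 0.8921)] ≈ 263.6091 billion.

263.61 billion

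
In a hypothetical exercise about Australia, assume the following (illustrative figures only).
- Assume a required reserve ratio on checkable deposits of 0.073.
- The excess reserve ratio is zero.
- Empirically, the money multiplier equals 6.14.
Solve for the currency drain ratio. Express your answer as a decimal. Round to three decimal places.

Using m = 6.14. From m = (1 + c)/(c + rr + e), rearranging gives 1 + c = m·(c + rr + e), so c·(1 − m) = m·(rr + e) − 1.
Hence c = [m·(rr + e) − 1]/(1 − m) = [6.14 × (0.073 + 0) − 1] / (1 − 6.14) ≈ 0.107350.

0.107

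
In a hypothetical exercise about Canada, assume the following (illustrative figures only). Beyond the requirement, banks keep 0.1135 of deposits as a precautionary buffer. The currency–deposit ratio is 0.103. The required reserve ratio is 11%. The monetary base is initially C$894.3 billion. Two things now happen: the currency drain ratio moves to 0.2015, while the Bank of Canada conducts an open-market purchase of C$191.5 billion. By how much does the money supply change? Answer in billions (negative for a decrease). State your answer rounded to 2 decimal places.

C$48.45 billion

Before: m₁ = (1 + 0.103) / (0.11 + 0.1135 + 0.103) ≈ 3.3782542, MB₁ = 894.3, so M₁ = 3.3782542 × 894.3 ≈ 3021.1727 billion.
After: m₂ = (1 + 0.2015) / (0.11 + 0.1135 + 0.2015) ≈ 2.8270588, MB₂ = 894.3 + 191.5 = 1085.8, so M₂ = 2.8270588 × 1085.8 ≈ 3069.6204 billion.
ΔM = M₂ − M₁ = 3069.6204 − 3021.1727 = 48.4477 billion.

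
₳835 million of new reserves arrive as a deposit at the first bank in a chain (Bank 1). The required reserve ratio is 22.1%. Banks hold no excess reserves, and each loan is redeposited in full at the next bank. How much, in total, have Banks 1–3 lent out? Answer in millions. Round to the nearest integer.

₳1552 million

Bank i lends (1 − rr)^i of the original deposit: Bank 1 lends 835·0.7790 = 650.4650, Bank 2 lends 835·0.7790² ≈ 506.7122, and so on.
Summing a geometric series: total = 835·[0.7790·(1 − 0.7790^3) / (1 − 0.7790)] ≈ 1551.9061 million.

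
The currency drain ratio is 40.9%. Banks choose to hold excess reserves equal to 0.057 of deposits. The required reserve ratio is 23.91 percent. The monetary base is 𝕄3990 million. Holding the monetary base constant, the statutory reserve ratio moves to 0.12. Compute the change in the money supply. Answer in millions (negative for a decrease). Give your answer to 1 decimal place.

𝕄1620.5 million

Initially m₁ = (1 + 0.409) / (0.2391 + 0.057 + 0.409) ≈ 1.998298, so M₁ = 1.998298 × 3990 ≈ 7973.209 million.
After the change m₂ = (1 + 0.409) / (0.12 + 0.057 + 0.409) ≈ 2.404437, so M₂ = 2.404437 × 3990 ≈ 9593.7036 million.
ΔM = M₂ − M₁ = 9593.7036 − 7973.209 = 1620.4946 million.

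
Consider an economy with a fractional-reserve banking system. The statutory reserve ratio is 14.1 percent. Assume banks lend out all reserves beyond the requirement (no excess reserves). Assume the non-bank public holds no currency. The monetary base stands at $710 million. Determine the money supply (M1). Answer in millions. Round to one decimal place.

$5035.5 million

With no currency drain or excess reserves, the money multiplier is m = 1/rr = 1/0.141 ≈ 7.09220.
Money supply M = m × MB = 7.09220 × 710 = 5035.462 million.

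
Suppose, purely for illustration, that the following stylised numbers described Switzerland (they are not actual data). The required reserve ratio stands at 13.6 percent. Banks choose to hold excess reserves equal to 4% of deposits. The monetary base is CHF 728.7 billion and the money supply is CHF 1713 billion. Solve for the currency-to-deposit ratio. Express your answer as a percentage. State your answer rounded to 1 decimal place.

43.4%

Using m = M/MB = 1713/728.7 ≈ 2.350762. From m = (1 + c)/(c + rr + e), rearranging gives 1 + c = m·(c + rr + e), so c·(1 − m) = m·(rr + e) − 1.
Hence c = [m·(rr + e) − 1]/(1 − m) = [2.350762 × (0.136 + 0.04) − 1] / (1 − 2.350762) ≈ 0.434026.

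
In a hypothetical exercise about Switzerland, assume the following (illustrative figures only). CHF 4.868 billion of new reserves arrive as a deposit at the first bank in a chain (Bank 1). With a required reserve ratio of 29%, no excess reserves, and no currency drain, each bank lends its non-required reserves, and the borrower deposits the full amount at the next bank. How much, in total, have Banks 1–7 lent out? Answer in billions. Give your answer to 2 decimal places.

CHF 10.83 billion

Bank i lends (1 − rr)^i of the original deposit: Bank 1 lends 4.868·0.7100 ≈ 3.4563, Bank 2 lends 4.868·0.7100² ≈ 2.4540, and so on.
Summing a geometric series: total = 4.868·[0.7100·(1 − 0.7100^7) / (1 − 0.7100)] ≈ 10.8342 billion.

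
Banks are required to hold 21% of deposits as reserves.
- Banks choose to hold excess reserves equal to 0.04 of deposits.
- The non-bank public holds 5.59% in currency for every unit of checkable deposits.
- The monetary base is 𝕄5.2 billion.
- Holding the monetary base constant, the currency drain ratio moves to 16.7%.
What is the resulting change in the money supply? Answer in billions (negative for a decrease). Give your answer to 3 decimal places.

Initially m₁ = (1 + 0.0559) / (0.21 + 0.04 + 0.0559) ≈ 3.45178, so M₁ = 3.45178 × 5.2 ≈ 17.9493 billion.
After the change m₂ = (1 + 0.167) / (0.21 + 0.04 + 0.167) ≈ 2.79856, so M₂ = 2.79856 × 5.2 ≈ 14.5525 billion.
ΔM = M₂ − M₁ = 14.5525 − 17.9493 = -3.3968 billion.

-3.397 billion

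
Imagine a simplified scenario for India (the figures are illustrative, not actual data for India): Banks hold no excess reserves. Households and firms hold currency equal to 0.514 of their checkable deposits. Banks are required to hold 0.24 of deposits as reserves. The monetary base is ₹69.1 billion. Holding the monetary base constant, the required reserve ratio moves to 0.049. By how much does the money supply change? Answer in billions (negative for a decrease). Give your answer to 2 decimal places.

Initially m₁ = (1 + 0.514) / (0.24 + 0.514) ≈ 2.00796, so M₁ = 2.00796 × 69.1 ≈ 138.75 billion.
After the change m₂ = (1 + 0.514) / (0.049 + 0.514) ≈ 2.68917, so M₂ = 2.68917 × 69.1 ≈ 185.8216 billion.
ΔM = M₂ − M₁ = 185.8216 − 138.75 = 47.0716 billion.

₹47.07 billion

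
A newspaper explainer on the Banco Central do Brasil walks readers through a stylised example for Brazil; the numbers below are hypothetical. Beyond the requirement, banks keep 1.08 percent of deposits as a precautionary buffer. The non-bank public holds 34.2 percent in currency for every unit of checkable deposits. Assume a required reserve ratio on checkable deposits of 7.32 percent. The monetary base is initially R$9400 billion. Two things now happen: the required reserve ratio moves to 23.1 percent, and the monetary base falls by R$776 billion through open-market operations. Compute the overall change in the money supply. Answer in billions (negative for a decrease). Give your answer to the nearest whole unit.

Before: m₁ = (1 + 0.342) / (0.0732 + 0.0108 + 0.342) ≈ 3.15023, MB₁ = 9400, so M₁ = 3.15023 × 9400 = 29612.162 billion.
After: m₂ = (1 + 0.342) / (0.231 + 0.0108 + 0.342) ≈ 2.29873, MB₂ = 9400 − 776 = 8624, so M₂ = 2.29873 × 8624 ≈ 19824.2475 billion.
ΔM = M₂ − M₁ = 19824.2475 − 29612.162 = -9787.9145 billion.

-9788 billion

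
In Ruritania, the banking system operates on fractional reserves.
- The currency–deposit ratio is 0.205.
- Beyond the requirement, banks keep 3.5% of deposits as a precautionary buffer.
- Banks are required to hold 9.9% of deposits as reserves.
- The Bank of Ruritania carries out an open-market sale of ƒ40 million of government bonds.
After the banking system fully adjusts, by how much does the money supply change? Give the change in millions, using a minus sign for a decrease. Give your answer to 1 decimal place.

The money multiplier is m = (1 + c) / (rr + e + c) = (1 + 0.205) / (0.099 + 0.035 + 0.205) ≈ 3.5546.
The sale removes 40 million of base, so ΔM = m × ΔMB = 3.5546 × (−40) = -142.184 million.

-142.2 million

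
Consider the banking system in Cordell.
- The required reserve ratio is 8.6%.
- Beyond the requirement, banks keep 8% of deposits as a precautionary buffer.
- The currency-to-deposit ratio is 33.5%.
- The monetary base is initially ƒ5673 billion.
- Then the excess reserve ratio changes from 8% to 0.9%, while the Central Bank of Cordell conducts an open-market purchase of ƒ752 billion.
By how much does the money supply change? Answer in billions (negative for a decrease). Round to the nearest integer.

Before: m₁ = (1 + 0.335) / (0.086 + 0.08 + 0.335) ≈ 2.66467, MB₁ = 5673, so M₁ = 2.66467 × 5673 ≈ 15116.6729 billion.
After: m₂ = (1 + 0.335) / (0.086 + 0.009 + 0.335) ≈ 3.10465, MB₂ = 5673 + 752 = 6425, so M₂ = 3.10465 × 6425 ≈ 19947.3763 billion.
ΔM = M₂ − M₁ = 19947.3763 − 15116.6729 = 4830.7034 billion.

ƒ4831 billion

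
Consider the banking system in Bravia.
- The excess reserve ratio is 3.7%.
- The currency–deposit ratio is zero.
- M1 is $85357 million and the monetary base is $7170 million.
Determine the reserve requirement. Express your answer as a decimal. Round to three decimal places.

Using m = M/MB = 85357/7170 ≈ 11.904742. Since m = (1 + c)/(c + rr + e), the denominator satisfies c + rr + e = (1 + c)/m = (1 + 0) / 11.904742 ≈ 0.084000.
With c = 0 and e = 0.037, the reserve requirement is 0.084000 − 0 − 0.037 = 0.047.

0.047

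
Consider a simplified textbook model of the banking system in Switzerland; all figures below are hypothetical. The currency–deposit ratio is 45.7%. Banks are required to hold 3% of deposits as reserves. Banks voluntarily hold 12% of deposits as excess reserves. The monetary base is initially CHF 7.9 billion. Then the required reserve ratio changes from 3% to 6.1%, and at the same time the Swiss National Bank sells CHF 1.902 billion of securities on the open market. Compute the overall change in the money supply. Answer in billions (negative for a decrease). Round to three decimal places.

Before: m₁ = (1 + 0.457) / (0.03 + 0.12 + 0.457) ≈ 2.40033, MB₁ = 7.9, so M₁ = 2.40033 × 7.9 ≈ 18.9626 billion.
After: m₂ = (1 + 0.457) / (0.061 + 0.12 + 0.457) ≈ 2.28370, MB₂ = 7.9 − 1.902 = 5.998, so M₂ = 2.28370 × 5.998 ≈ 13.6976 billion.
ΔM = M₂ − M₁ = 13.6976 − 18.9626 = -5.265 billion.

-5.265 billion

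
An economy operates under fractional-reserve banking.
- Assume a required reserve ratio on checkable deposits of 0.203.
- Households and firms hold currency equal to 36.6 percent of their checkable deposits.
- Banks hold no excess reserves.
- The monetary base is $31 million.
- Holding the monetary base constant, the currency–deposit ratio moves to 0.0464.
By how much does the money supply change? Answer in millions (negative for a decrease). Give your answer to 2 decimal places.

$55.64 million

Initially m₁ = (1 + 0.366) / (0.203 + 0.366) ≈ 2.40070, so M₁ = 2.40070 × 31 = 74.4217 million.
After the change m₂ = (1 + 0.0464) / (0.203 + 0.0464) ≈ 4.19567, so M₂ = 4.19567 × 31 ≈ 130.0658 million.
ΔM = M₂ − M₁ = 130.0658 − 74.4217 = 55.6441 million.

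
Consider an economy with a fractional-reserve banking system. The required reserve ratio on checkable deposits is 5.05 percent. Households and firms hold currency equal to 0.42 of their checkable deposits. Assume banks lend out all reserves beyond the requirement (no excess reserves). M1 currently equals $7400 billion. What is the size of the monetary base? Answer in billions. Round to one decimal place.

$2451.9 billion

The money multiplier is m = (1 + c) / (rr + c) = (1 + 0.42) / (0.0505 + 0.42) ≈ 3.018066.
MB = M / m = 7400 / 3.018066 ≈ 2451.9013 billion.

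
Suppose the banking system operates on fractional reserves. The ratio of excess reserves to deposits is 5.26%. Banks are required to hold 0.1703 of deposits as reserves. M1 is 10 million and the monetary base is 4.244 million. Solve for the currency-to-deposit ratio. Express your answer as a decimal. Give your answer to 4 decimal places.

Using m = M/MB = 10/4.244 ≈ 2.356268. From m = (1 + c)/(c + rr + e), rearranging gives 1 + c = m·(c + rr + e), so c·(1 − m) = m·(rr + e) − 1.
Hence c = [m·(rr + e) − 1]/(1 − m) = [2.356268 × (0.1703 + 0.0526) − 1] / (1 − 2.356268) ≈ 0.350069.

0.3501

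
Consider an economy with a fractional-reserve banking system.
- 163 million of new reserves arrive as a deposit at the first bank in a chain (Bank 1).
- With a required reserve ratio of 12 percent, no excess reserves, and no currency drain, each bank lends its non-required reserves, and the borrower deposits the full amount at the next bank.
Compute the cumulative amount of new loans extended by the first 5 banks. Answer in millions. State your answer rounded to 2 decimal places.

Bank i lends (1 − rr)^i of the original deposit: Bank 1 lends 163·0.8800 = 143.4400, Bank 2 lends 163·0.8800² = 126.2272, and so on.
Summing a geometric series: total = 163·[0.8800·(1 − 0.8800^5) / (1 − 0.8800)] ≈ 564.5178 million.

564.52 million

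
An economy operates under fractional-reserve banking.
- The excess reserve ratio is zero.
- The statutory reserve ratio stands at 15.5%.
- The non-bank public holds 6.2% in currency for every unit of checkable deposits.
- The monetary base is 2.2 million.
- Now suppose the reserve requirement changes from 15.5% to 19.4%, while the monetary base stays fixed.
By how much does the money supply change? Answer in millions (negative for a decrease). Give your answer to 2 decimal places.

Initially m₁ = (1 + 0.062) / (0.155 + 0.062) ≈ 4.8940, so M₁ = 4.8940 × 2.2 = 10.7668 million.
After the change m₂ = (1 + 0.062) / (0.194 + 0.062) ≈ 4.1484, so M₂ = 4.1484 × 2.2 ≈ 9.1265 million.
ΔM = M₂ − M₁ = 9.1265 − 10.7668 = -1.6403 million.

-1.64 million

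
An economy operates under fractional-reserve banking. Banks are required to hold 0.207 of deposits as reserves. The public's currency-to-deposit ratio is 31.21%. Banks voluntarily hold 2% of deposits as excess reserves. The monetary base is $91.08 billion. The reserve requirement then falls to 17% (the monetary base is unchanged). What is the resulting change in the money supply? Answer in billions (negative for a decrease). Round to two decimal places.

$16.34 billion

Initially m₁ = (1 + 0.3121) / (0.207 + 0.02 + 0.3121) ≈ 2.43387, so M₁ = 2.43387 × 91.08 ≈ 221.6769 billion.
After the change m₂ = (1 + 0.3121) / (0.17 + 0.02 + 0.3121) ≈ 2.61322, so M₂ = 2.61322 × 91.08 ≈ 238.0121 billion.
ΔM = M₂ − M₁ = 238.0121 − 221.6769 = 16.3352 billion.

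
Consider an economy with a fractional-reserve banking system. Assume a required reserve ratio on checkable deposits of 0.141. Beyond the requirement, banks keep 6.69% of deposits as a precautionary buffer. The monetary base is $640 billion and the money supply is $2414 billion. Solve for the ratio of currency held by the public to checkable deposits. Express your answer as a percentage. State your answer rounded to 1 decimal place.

Using m = M/MB = 2414/640 = 3.771875. From m = (1 + c)/(c + rr + e), rearranging gives 1 + c = m·(c + rr + e), so c·(1 − m) = m·(rr + e) − 1.
Hence c = [m·(rr + e) − 1]/(1 − m) = [3.771875 × (0.141 + 0.0669) − 1] / (1 − 3.771875) ≈ 0.077863.

7.8%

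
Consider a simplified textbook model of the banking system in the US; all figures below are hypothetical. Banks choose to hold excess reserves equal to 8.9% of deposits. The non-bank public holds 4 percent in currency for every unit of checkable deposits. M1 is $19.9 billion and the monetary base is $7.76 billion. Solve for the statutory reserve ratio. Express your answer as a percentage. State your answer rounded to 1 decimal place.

27.7%

Using m = M/MB = 19.9/7.76 ≈ 2.564433. Since m = (1 + c)/(c + rr + e), the denominator satisfies c + rr + e = (1 + c)/m = (1 + 0.04) / 2.564433 ≈ 0.405548.
With c = 0.04 and e = 0.089, the statutory reserve ratio is 0.405548 − 0.04 − 0.089 = 0.276548.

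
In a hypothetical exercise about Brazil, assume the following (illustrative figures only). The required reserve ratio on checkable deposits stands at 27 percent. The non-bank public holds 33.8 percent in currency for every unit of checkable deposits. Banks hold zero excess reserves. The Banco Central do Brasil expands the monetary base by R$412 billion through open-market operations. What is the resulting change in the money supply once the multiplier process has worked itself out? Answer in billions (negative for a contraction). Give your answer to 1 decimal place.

R$906.7 billion

The money multiplier is m = (1 + c) / (rr + c) = (1 + 0.338) / (0.27 + 0.338) ≈ 2.20066.
The purchase adds 412 billion of base, so ΔM = m × ΔMB = 2.20066 × (+412) ≈ 906.6719 billion.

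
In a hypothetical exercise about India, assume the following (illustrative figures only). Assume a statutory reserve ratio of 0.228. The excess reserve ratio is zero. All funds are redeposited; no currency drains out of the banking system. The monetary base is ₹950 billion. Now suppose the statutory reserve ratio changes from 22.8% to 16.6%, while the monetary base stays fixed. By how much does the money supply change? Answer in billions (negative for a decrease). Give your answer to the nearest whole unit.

₹1556 billion

Initially m₁ = 1 / (0.228) ≈ 4.3860, so M₁ = 4.3860 × 950 = 4166.7 billion.
After the change m₂ = 1 / (0.166) ≈ 6.0241, so M₂ = 6.0241 × 950 = 5722.895 billion.
ΔM = M₂ − M₁ = 5722.895 − 4166.7 = 1556.195 billion.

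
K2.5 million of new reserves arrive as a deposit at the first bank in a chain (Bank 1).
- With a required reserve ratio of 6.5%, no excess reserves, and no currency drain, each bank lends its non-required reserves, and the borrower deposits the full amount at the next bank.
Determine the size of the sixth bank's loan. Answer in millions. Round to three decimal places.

Each bank lends a fraction (1 − rr) = 0.9350 of the deposit it receives, so Bank 6 receives 2.5·0.9350^5 and lends 2.5·0.9350^6 ≈ 1.6704 million.

K1.670 million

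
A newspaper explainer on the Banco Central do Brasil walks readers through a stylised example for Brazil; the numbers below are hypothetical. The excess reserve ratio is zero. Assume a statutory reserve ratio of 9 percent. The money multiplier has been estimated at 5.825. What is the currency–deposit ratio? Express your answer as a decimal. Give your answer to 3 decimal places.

0.099

Using m = 5.825. From m = (1 + c)/(c + rr + e), rearranging gives 1 + c = m·(c + rr + e), so c·(1 − m) = m·(rr + e) − 1.
Hence c = [m·(rr + e) − 1]/(1 − m) = [5.825 × (0.09 + 0) − 1] / (1 − 5.825) ≈ 0.098601.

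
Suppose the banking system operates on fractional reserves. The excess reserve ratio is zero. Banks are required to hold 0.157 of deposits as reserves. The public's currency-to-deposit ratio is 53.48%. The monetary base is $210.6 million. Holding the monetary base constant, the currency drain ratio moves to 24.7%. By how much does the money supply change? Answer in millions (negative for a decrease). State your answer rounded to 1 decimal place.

Initially m₁ = (1 + 0.5348) / (0.157 + 0.5348) ≈ 2.21856, so M₁ = 2.21856 × 210.6 ≈ 467.2287 million.
After the change m₂ = (1 + 0.247) / (0.157 + 0.247) ≈ 3.08663, so M₂ = 3.08663 × 210.6 ≈ 650.0443 million.
ΔM = M₂ − M₁ = 650.0443 − 467.2287 = 182.8156 million.

$182.8 million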